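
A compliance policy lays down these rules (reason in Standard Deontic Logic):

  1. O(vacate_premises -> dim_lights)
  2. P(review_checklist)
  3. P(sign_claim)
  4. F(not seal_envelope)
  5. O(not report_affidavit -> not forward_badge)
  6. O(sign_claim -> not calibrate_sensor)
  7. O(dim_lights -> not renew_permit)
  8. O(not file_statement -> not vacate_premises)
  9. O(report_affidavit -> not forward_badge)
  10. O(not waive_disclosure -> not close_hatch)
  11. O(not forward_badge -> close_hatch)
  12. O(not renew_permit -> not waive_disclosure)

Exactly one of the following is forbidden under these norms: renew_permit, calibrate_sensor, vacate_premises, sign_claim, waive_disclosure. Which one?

By case analysis on not report_affidavit: premise 5 gives O(not report_affidavit -> not forward_badge) and premise 9 gives O(report_affidavit -> not forward_badge), so O(not forward_badge) either way.
Premise 11 is O(not forward_badge -> close_hatch); since O(not forward_badge), deontic closure gives O(close_hatch).
Premise 10 is O(not waive_disclosure -> not close_hatch); contrapositively O(close_hatch -> waive_disclosure). Since O(close_hatch) holds, K gives O(waive_disclosure).
Premise 12 is O(not renew_permit -> not waive_disclosure); contrapositively O(waive_disclosure -> renew_permit). Since O(waive_disclosure) holds, K gives O(renew_permit).
Premise 7 is O(dim_lights -> not renew_permit); contrapositively O(renew_permit -> not dim_lights). Since O(renew_permit) holds, K gives O(not dim_lights).
Premise 1 is O(vacate_premises -> dim_lights); contrapositively O(not dim_lights -> not vacate_premises). Since O(not dim_lights) holds, K gives O(not vacate_premises).
So O(not vacate_premises) holds, i.e. vacate_premises is forbidden. None of the other listed options is forbidden under the premises.

vacate_premises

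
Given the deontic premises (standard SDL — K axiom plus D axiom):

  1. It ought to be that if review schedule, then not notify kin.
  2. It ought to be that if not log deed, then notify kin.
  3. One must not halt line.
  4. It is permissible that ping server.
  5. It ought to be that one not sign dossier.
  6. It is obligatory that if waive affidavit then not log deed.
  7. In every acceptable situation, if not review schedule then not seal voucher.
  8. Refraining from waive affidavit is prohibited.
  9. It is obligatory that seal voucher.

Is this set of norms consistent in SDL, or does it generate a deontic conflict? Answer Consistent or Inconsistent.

From premise 9 we have O(seal_voucher).
Premise 7 is O(¬review_schedule → ¬seal_voucher); contrapositively O(seal_voucher → review_schedule). Since O(seal_voucher) holds, K gives O(review_schedule).
Applying K to premise 1 (O(review_schedule → ¬notify_kin)) and O(review_schedule) yields O(¬notify_kin).
Premise 2, O(¬log_deed → notify_kin), contraposes to O(¬notify_kin → log_deed); with O(¬notify_kin) we get O(log_deed).
Premise 6, O(waive_affidavit → ¬log_deed), contraposes to O(log_deed → ¬waive_affidavit); with O(log_deed) we get O(¬waive_affidavit).
But premise 8, F(¬waive_affidavit), means O(waive_affidavit).
We now have both O(¬waive_affidavit) and O(waive_affidavit) — waive_affidavit is simultaneously obligatory and forbidden, violating the D-axiom.

Inconsistent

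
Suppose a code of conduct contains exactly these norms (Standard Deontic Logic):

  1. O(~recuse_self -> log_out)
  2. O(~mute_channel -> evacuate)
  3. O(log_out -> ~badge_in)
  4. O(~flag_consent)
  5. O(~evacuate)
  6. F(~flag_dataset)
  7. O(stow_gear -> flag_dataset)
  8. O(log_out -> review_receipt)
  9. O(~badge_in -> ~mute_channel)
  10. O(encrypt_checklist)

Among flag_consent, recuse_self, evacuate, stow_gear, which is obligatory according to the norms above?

Premise 5 gives O(~evacuate).
Premise 2 is O(~mute_channel -> evacuate); contrapositively O(~evacuate -> mute_channel). Since O(~evacuate) holds, K gives O(mute_channel).
The contrapositive of premise 9 (O(~badge_in -> ~mute_channel)) is O(mute_channel -> badge_in), and O(mute_channel) is already established, so O(badge_in).
Premise 3 is O(log_out -> ~badge_in); contrapositively O(badge_in -> ~log_out). Since O(badge_in) holds, K gives O(~log_out).
Premise 1, O(~recuse_self -> log_out), contraposes to O(~log_out -> recuse_self); with O(~log_out) we get O(recuse_self).
So O(recuse_self) holds — recuse_self is obligatory. None of the other listed options is made obligatory by any chain of premises.

recuse_self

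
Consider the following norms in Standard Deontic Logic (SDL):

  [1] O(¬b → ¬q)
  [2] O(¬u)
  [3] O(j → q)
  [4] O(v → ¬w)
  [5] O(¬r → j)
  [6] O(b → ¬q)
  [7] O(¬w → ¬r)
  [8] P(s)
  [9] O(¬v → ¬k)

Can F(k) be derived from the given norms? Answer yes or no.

Premises 6 and 1 are O(b → ¬q) and O(¬b → ¬q); every ideal world satisfies b or ¬b, so in either case ¬q holds — hence O(¬q).
Premise 3 is O(j → q); contrapositively O(¬q → ¬j). Since O(¬q) holds, K gives O(¬j).
The contrapositive of premise 5 (O(¬r → j)) is O(¬j → r), and O(¬j) is already established, so O(r).
Premise 7, O(¬w → ¬r), contraposes to O(r → w); with O(r) we get O(w).
Premise 4, O(v → ¬w), contraposes to O(w → ¬v); with O(w) we get O(¬v).
With premise 9, O(¬v → ¬k), the K-axiom yields O(¬k).
Premises 2, 8 do not contribute to this derivation.
So O(¬k) holds, i.e. F(k). The claim follows.

Yes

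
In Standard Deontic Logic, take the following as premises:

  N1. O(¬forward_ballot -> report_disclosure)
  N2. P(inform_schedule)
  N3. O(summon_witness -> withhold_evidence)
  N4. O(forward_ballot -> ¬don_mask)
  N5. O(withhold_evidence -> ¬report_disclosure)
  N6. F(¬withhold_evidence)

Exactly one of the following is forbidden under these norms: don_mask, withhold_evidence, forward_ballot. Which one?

don_mask

Premise 6 is F(¬withhold_evidence), i.e. O(withhold_evidence).
Applying K to premise 5 (O(withhold_evidence -> ¬report_disclosure)) and O(withhold_evidence) yields O(¬report_disclosure).
The contrapositive of premise 1 (O(¬forward_ballot -> report_disclosure)) is O(¬report_disclosure -> forward_ballot), and O(¬report_disclosure) is already established, so O(forward_ballot).
With premise 4, O(forward_ballot -> ¬don_mask), the K-axiom yields O(¬don_mask).
So O(¬don_mask) holds, i.e. don_mask is forbidden. None of the other listed options is forbidden under the premises.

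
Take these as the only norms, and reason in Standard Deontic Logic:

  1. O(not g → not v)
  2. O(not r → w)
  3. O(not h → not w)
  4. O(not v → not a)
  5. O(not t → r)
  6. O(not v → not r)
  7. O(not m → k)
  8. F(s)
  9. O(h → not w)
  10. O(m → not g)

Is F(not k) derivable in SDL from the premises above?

By case analysis on h: premise 9 gives O(h → not w) and premise 3 gives O(not h → not w), so O(not w) either way.
Premise 2, O(not r → w), contraposes to O(not w → r); with O(not w) we get O(r).
Premise 6, O(not v → not r), contraposes to O(r → v); with O(r) we get O(v).
Premise 1, O(not g → not v), contraposes to O(v → g); with O(v) we get O(g).
The contrapositive of premise 10 (O(m → not g)) is O(g → not m), and O(g) is already established, so O(not m).
Applying K to premise 7 (O(not m → k)) and O(not m) yields O(k).
Premises 4, 5, 8 do not contribute to this derivation.
So O(k) holds, i.e. F(not k). The claim follows.

Yes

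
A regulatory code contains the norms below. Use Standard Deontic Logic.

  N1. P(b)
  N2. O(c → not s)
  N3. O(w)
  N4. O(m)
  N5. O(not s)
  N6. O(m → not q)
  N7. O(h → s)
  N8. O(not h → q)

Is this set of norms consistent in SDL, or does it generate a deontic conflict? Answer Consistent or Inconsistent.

Premise 5 states O(not s) outright.
The contrapositive of premise 7 (O(h → s)) is O(not s → not h), and O(not s) is already established, so O(not h).
Premise 8 is O(not h → q); since O(not h), deontic closure gives O(q).
The contrapositive of premise 6 (O(m → not q)) is O(q → not m), and O(q) is already established, so O(not m).
But premise 4 directly asserts O(m).
We now have both O(not m) and O(m) — m is simultaneously obligatory and forbidden, violating the D-axiom.

Inconsistent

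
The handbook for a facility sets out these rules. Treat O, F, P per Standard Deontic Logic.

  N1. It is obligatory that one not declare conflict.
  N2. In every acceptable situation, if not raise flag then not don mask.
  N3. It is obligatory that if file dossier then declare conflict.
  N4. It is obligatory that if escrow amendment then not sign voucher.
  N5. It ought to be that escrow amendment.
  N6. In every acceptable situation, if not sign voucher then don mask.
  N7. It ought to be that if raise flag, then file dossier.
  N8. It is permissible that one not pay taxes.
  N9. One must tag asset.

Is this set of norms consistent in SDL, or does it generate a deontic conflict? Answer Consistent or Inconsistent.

Inconsistent

Premise 5 states O(escrow_amendment) outright.
With premise 4, O(escrow_amendment → ¬sign_voucher), the K-axiom yields O(¬sign_voucher).
From O(¬sign_voucher) and premise 6, O(¬sign_voucher → don_mask), we obtain O(don_mask).
Premise 2 is O(¬raise_flag → ¬don_mask); contrapositively O(don_mask → raise_flag). Since O(don_mask) holds, K gives O(raise_flag).
From O(raise_flag) and premise 7, O(raise_flag → file_dossier), we obtain O(file_dossier).
Premise 3 is O(file_dossier → declare_conflict); since O(file_dossier), deontic closure gives O(declare_conflict).
Yet premise 1 states O(¬declare_conflict).
We now have both O(declare_conflict) and O(¬declare_conflict) — declare_conflict is simultaneously obligatory and forbidden, violating the D-axiom.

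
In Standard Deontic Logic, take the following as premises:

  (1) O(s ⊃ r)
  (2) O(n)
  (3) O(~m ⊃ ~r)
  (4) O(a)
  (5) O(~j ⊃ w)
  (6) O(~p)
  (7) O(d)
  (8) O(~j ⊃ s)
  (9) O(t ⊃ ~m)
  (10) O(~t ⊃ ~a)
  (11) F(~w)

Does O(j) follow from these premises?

Premise 4 gives O(a).
The contrapositive of premise 10 (O(~t ⊃ ~a)) is O(a ⊃ t), and O(a) is already established, so O(t).
Premise 9 is O(t ⊃ ~m); since O(t), deontic closure gives O(~m).
With premise 3, O(~m ⊃ ~r), the K-axiom yields O(~r).
The contrapositive of premise 1 (O(s ⊃ r)) is O(~r ⊃ ~s), and O(~r) is already established, so O(~s).
The contrapositive of premise 8 (O(~j ⊃ s)) is O(~s ⊃ j), and O(~s) is already established, so O(j).
Premises 2, 5, 6, 7, 11 do not contribute to this derivation.
So O(j) follows.

Yes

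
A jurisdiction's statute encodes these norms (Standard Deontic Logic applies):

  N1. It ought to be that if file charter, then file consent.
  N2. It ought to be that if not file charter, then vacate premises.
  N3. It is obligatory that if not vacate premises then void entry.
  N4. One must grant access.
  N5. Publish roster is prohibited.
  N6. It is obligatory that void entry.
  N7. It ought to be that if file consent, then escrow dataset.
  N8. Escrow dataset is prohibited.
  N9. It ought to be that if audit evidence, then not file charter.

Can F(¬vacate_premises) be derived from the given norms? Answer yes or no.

Yes

Premise 8 is F(escrow_dataset), i.e. O(¬escrow_dataset).
The contrapositive of premise 7 (O(file_consent → escrow_dataset)) is O(¬escrow_dataset → ¬file_consent), and O(¬escrow_dataset) is already established, so O(¬file_consent).
The contrapositive of premise 1 (O(file_charter → file_consent)) is O(¬file_consent → ¬file_charter), and O(¬file_consent) is already established, so O(¬file_charter).
Applying K to premise 2 (O(¬file_charter → vacate_premises)) and O(¬file_charter) yields O(vacate_premises).
Premises 3, 4, 5, 6, 9 do not contribute to this derivation.
So O(vacate_premises) holds, i.e. F(¬vacate_premises). The claim follows.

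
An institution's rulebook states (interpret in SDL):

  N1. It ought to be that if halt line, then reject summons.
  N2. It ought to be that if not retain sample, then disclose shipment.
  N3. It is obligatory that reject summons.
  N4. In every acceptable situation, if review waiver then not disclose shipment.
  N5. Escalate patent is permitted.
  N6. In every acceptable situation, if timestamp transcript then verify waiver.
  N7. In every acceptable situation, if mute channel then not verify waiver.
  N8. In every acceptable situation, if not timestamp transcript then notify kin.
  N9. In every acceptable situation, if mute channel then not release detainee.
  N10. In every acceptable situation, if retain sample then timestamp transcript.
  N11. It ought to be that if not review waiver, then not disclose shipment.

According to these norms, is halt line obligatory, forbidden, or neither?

Premise 1 is O(halt_line → reject_summons); even if O(reject_summons) held, inferring O(halt_line) would be affirming the consequent — invalid.
No premise or chain of K-axiom applications forces O(halt_line), and none forces O(¬halt_line). So halt_line is neither obligatory nor forbidden under these norms.

Neither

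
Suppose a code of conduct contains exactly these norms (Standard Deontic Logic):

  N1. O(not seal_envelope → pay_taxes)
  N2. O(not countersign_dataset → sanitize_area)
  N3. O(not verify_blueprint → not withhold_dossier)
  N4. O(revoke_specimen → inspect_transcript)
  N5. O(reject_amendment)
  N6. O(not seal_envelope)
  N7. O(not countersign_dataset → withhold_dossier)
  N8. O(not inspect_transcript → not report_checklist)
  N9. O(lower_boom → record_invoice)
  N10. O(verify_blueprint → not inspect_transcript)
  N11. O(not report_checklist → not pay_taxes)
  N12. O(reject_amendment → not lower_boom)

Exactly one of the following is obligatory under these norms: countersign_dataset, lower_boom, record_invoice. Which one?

Premise 6 states O(not seal_envelope) outright.
Applying K to premise 1 (O(not seal_envelope → pay_taxes)) and O(not seal_envelope) yields O(pay_taxes).
The contrapositive of premise 11 (O(not report_checklist → not pay_taxes)) is O(pay_taxes → report_checklist), and O(pay_taxes) is already established, so O(report_checklist).
The contrapositive of premise 8 (O(not inspect_transcript → not report_checklist)) is O(report_checklist → inspect_transcript), and O(report_checklist) is already established, so O(inspect_transcript).
Premise 10, O(verify_blueprint → not inspect_transcript), contraposes to O(inspect_transcript → not verify_blueprint); with O(inspect_transcript) we get O(not verify_blueprint).
From O(not verify_blueprint) and premise 3, O(not verify_blueprint → not withhold_dossier), we obtain O(not withhold_dossier).
Premise 7, O(not countersign_dataset → withhold_dossier), contraposes to O(not withhold_dossier → countersign_dataset); with O(not withhold_dossier) we get O(countersign_dataset).
So O(countersign_dataset) holds — countersign_dataset is obligatory. None of the other listed options is made obligatory by any chain of premises.

countersign_dataset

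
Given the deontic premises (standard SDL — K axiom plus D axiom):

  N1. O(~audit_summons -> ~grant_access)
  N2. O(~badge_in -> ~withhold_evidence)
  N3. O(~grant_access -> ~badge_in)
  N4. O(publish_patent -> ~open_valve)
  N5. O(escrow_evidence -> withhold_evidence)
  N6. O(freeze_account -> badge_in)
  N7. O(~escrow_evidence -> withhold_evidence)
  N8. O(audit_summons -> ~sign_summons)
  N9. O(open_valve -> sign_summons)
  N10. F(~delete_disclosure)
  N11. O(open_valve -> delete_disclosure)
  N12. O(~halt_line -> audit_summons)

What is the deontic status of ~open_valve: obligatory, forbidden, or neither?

Obligatory

By case analysis on escrow_evidence: premise 5 gives O(escrow_evidence -> withhold_evidence) and premise 7 gives O(~escrow_evidence -> withhold_evidence), so O(withhold_evidence) either way.
Premise 2 is O(~badge_in -> ~withhold_evidence); contrapositively O(withhold_evidence -> badge_in). Since O(withhold_evidence) holds, K gives O(badge_in).
Premise 3, O(~grant_access -> ~badge_in), contraposes to O(badge_in -> grant_access); with O(badge_in) we get O(grant_access).
Premise 1 is O(~audit_summons -> ~grant_access); contrapositively O(grant_access -> audit_summons). Since O(grant_access) holds, K gives O(audit_summons).
With premise 8, O(audit_summons -> ~sign_summons), the K-axiom yields O(~sign_summons).
Premise 9, O(open_valve -> sign_summons), contraposes to O(~sign_summons -> ~open_valve); with O(~sign_summons) we get O(~open_valve).
Premises 4, 6, 10, 11, 12 do not contribute to this derivation.
Hence ~open_valve is obligatory.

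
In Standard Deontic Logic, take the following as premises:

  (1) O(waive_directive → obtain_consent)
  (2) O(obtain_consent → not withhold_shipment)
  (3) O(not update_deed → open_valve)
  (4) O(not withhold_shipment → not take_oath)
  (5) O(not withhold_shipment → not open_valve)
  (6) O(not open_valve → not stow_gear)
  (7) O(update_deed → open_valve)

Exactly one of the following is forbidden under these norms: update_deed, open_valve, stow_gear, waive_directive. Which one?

Premises 7 and 3 cover both cases: O(update_deed → open_valve) and O(not update_deed → open_valve). Since update_deed ∨ not update_deed is a tautology, O(open_valve) follows.
Premise 5, O(not withhold_shipment → not open_valve), contraposes to O(open_valve → withhold_shipment); with O(open_valve) we get O(withhold_shipment).
The contrapositive of premise 2 (O(obtain_consent → not withhold_shipment)) is O(withhold_shipment → not obtain_consent), and O(withhold_shipment) is already established, so O(not obtain_consent).
Premise 1 is O(waive_directive → obtain_consent); contrapositively O(not obtain_consent → not waive_directive). Since O(not obtain_consent) holds, K gives O(not waive_directive).
So O(not waive_directive) holds, i.e. waive_directive is forbidden. None of the other listed options is forbidden under the premises.

waive_directive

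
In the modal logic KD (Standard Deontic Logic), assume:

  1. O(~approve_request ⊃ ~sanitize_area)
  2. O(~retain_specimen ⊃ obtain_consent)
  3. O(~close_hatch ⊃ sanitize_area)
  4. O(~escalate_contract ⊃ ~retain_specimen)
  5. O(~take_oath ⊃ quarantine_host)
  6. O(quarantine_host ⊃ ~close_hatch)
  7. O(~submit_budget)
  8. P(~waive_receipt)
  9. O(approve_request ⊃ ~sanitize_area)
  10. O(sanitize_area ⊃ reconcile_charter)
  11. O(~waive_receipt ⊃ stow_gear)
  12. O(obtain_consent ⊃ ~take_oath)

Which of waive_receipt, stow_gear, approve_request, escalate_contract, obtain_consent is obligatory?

By case analysis on approve_request: premise 9 gives O(approve_request ⊃ ~sanitize_area) and premise 1 gives O(~approve_request ⊃ ~sanitize_area), so O(~sanitize_area) either way.
The contrapositive of premise 3 (O(~close_hatch ⊃ sanitize_area)) is O(~sanitize_area ⊃ close_hatch), and O(~sanitize_area) is already established, so O(close_hatch).
Premise 6, O(quarantine_host ⊃ ~close_hatch), contraposes to O(close_hatch ⊃ ~quarantine_host); with O(close_hatch) we get O(~quarantine_host).
Premise 5 is O(~take_oath ⊃ quarantine_host); contrapositively O(~quarantine_host ⊃ take_oath). Since O(~quarantine_host) holds, K gives O(take_oath).
Premise 12 is O(obtain_consent ⊃ ~take_oath); contrapositively O(take_oath ⊃ ~obtain_consent). Since O(take_oath) holds, K gives O(~obtain_consent).
The contrapositive of premise 2 (O(~retain_specimen ⊃ obtain_consent)) is O(~obtain_consent ⊃ retain_specimen), and O(~obtain_consent) is already established, so O(retain_specimen).
The contrapositive of premise 4 (O(~escalate_contract ⊃ ~retain_specimen)) is O(retain_specimen ⊃ escalate_contract), and O(retain_specimen) is already established, so O(escalate_contract).
So O(escalate_contract) holds — escalate_contract is obligatory. None of the other listed options is made obligatory by any chain of premises.

escalate_contract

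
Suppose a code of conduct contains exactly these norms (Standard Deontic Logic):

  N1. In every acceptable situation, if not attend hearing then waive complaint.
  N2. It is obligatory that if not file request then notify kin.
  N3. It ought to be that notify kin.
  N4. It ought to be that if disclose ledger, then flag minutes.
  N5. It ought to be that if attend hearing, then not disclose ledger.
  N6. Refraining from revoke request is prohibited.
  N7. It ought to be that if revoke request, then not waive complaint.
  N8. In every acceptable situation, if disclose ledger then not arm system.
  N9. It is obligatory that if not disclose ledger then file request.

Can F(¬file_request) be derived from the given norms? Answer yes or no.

F(¬revoke_request) at premise 6 means O(revoke_request).
Applying K to premise 7 (O(revoke_request → ¬waive_complaint)) and O(revoke_request) yields O(¬waive_complaint).
Premise 1, O(¬attend_hearing → waive_complaint), contraposes to O(¬waive_complaint → attend_hearing); with O(¬waive_complaint) we get O(attend_hearing).
With premise 5, O(attend_hearing → ¬disclose_ledger), the K-axiom yields O(¬disclose_ledger).
From O(¬disclose_ledger) and premise 9, O(¬disclose_ledger → file_request), we obtain O(file_request).
Premises 2, 3, 4, 8 do not contribute to this derivation.
So O(file_request) holds, i.e. F(¬file_request). The claim follows.

Yes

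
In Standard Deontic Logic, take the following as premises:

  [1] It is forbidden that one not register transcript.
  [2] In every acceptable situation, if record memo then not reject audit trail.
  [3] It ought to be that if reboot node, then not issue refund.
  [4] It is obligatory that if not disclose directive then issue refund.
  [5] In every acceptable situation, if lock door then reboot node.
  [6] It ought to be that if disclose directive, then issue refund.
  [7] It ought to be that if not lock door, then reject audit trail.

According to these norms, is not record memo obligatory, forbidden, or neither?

Premises 6 and 4 are O(disclose_directive → issue_refund) and O(¬disclose_directive → issue_refund); every ideal world satisfies disclose_directive or ¬disclose_directive, so in either case issue_refund holds — hence O(issue_refund).
Premise 3, O(reboot_node → ¬issue_refund), contraposes to O(issue_refund → ¬reboot_node); with O(issue_refund) we get O(¬reboot_node).
Premise 5, O(lock_door → reboot_node), contraposes to O(¬reboot_node → ¬lock_door); with O(¬reboot_node) we get O(¬lock_door).
From O(¬lock_door) and premise 7, O(¬lock_door → reject_audit_trail), we obtain O(reject_audit_trail).
The contrapositive of premise 2 (O(record_memo → ¬reject_audit_trail)) is O(reject_audit_trail → ¬record_memo), and O(reject_audit_trail) is already established, so O(¬record_memo).
Premise 1 does not contribute to this derivation.
Hence ¬record_memo is obligatory.

Obligatory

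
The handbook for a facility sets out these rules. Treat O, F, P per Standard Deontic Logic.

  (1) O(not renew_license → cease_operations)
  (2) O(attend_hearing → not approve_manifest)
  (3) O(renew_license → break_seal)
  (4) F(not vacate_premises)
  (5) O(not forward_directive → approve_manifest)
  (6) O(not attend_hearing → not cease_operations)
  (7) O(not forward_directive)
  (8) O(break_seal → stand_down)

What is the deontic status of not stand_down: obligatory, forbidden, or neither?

From premise 7 we have O(not forward_directive).
From O(not forward_directive) and premise 5, O(not forward_directive → approve_manifest), we obtain O(approve_manifest).
Premise 2, O(attend_hearing → not approve_manifest), contraposes to O(approve_manifest → not attend_hearing); with O(approve_manifest) we get O(not attend_hearing).
Premise 6 is O(not attend_hearing → not cease_operations); since O(not attend_hearing), deontic closure gives O(not cease_operations).
Premise 1 is O(not renew_license → cease_operations); contrapositively O(not cease_operations → renew_license). Since O(not cease_operations) holds, K gives O(renew_license).
From O(renew_license) and premise 3, O(renew_license → break_seal), we obtain O(break_seal).
From O(break_seal) and premise 8, O(break_seal → stand_down), we obtain O(stand_down).
Premise 4 does not contribute to this derivation.
Thus O(stand_down), which is F(not stand_down): not stand_down is forbidden.

Forbidden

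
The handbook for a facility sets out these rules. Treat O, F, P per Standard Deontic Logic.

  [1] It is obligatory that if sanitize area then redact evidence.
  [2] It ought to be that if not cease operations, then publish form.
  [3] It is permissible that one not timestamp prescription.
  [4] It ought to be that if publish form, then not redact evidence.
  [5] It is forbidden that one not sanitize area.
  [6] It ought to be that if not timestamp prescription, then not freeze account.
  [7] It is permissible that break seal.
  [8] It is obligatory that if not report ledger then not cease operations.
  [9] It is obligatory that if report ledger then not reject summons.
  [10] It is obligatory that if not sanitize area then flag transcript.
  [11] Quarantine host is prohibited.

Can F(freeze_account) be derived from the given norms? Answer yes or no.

No

Premise 6 is O(¬timestamp_prescription → ¬freeze_account), but O(¬timestamp_prescription) is not derivable from the premises (the permission P(¬timestamp_prescription) asserts only ¬O(timestamp_prescription), not O(¬timestamp_prescription)), so it does not yield O(¬freeze_account).
No other premise forces O(¬freeze_account). An ideal world satisfying every premise can still have freeze_account true, so F(freeze_account) is not derivable.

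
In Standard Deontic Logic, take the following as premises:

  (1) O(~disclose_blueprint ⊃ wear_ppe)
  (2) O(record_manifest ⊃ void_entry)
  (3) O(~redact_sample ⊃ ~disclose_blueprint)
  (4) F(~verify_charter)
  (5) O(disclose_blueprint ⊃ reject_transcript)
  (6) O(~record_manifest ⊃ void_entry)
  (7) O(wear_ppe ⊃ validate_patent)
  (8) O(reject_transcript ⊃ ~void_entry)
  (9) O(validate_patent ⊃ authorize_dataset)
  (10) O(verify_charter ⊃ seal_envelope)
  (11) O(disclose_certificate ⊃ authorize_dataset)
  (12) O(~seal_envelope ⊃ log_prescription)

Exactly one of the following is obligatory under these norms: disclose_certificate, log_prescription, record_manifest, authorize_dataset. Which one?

authorize_dataset

Premises 2 and 6 cover both cases: O(record_manifest ⊃ void_entry) and O(~record_manifest ⊃ void_entry). Since record_manifest ∨ ~record_manifest is a tautology, O(void_entry) follows.
Premise 8 is O(reject_transcript ⊃ ~void_entry); contrapositively O(void_entry ⊃ ~reject_transcript). Since O(void_entry) holds, K gives O(~reject_transcript).
The contrapositive of premise 5 (O(disclose_blueprint ⊃ reject_transcript)) is O(~reject_transcript ⊃ ~disclose_blueprint), and O(~reject_transcript) is already established, so O(~disclose_blueprint).
Premise 1 is O(~disclose_blueprint ⊃ wear_ppe); since O(~disclose_blueprint), deontic closure gives O(wear_ppe).
Applying K to premise 7 (O(wear_ppe ⊃ validate_patent)) and O(wear_ppe) yields O(validate_patent).
Applying K to premise 9 (O(validate_patent ⊃ authorize_dataset)) and O(validate_patent) yields O(authorize_dataset).
So O(authorize_dataset) holds — authorize_dataset is obligatory. None of the other listed options is made obligatory by any chain of premises.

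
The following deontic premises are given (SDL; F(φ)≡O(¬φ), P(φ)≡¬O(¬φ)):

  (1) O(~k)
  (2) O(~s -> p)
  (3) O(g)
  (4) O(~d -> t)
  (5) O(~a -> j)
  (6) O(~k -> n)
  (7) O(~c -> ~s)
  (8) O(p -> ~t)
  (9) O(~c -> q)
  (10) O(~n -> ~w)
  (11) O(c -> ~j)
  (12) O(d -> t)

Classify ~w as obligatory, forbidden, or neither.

Neither

Premise 10 is O(~n -> ~w), but O(~n) is not derivable from the premises, so it does not yield O(~w).
No premise or chain of K-axiom applications forces O(~w), and none forces O(w). So ~w is neither obligatory nor forbidden under these norms.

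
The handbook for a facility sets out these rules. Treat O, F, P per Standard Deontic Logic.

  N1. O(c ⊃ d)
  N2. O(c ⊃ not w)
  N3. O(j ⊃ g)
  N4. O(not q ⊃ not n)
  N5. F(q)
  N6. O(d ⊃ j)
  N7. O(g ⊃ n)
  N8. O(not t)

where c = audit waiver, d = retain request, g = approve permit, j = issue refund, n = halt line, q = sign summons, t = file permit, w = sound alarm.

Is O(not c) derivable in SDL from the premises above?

F(q) at premise 5 means O(not q).
With premise 4, O(not q ⊃ not n), the K-axiom yields O(not n).
The contrapositive of premise 7 (O(g ⊃ n)) is O(not n ⊃ not g), and O(not n) is already established, so O(not g).
Premise 3, O(j ⊃ g), contraposes to O(not g ⊃ not j); with O(not g) we get O(not j).
Premise 6 is O(d ⊃ j); contrapositively O(not j ⊃ not d). Since O(not j) holds, K gives O(not d).
Premise 1 is O(c ⊃ d); contrapositively O(not d ⊃ not c). Since O(not d) holds, K gives O(not c).
Premises 2, 8 do not contribute to this derivation.
So O(not c) follows.

Yes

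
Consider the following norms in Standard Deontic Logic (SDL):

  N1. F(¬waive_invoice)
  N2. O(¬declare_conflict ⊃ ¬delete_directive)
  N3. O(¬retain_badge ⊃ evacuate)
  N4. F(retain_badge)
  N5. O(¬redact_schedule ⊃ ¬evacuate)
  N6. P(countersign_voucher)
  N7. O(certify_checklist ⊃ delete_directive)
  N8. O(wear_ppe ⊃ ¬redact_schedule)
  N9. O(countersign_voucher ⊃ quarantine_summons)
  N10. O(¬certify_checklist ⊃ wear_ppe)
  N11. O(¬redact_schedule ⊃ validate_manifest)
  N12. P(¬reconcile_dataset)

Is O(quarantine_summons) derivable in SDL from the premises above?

Premise 9 is O(countersign_voucher ⊃ quarantine_summons), but O(countersign_voucher) is not derivable from the premises (the permission P(countersign_voucher) asserts only ¬O(¬countersign_voucher), not O(countersign_voucher)), so it does not yield O(quarantine_summons).
No other premise forces O(quarantine_summons). An ideal world satisfying every premise can still have quarantine_summons false, so O(quarantine_summons) is not derivable.

No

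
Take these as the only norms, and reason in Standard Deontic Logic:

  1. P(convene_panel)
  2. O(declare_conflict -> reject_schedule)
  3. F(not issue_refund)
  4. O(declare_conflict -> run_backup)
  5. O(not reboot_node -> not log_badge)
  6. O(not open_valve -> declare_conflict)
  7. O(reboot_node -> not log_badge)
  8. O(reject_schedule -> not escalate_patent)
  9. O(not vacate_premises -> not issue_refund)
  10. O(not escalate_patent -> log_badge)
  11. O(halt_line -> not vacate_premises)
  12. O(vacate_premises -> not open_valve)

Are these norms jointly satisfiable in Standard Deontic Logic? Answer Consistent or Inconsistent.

Inconsistent

By case analysis on reboot_node: premise 7 gives O(reboot_node -> not log_badge) and premise 5 gives O(not reboot_node -> not log_badge), so O(not log_badge) either way.
Premise 10 is O(not escalate_patent -> log_badge); contrapositively O(not log_badge -> escalate_patent). Since O(not log_badge) holds, K gives O(escalate_patent).
The contrapositive of premise 8 (O(reject_schedule -> not escalate_patent)) is O(escalate_patent -> not reject_schedule), and O(escalate_patent) is already established, so O(not reject_schedule).
Premise 2 is O(declare_conflict -> reject_schedule); contrapositively O(not reject_schedule -> not declare_conflict). Since O(not reject_schedule) holds, K gives O(not declare_conflict).
Premise 6, O(not open_valve -> declare_conflict), contraposes to O(not declare_conflict -> open_valve); with O(not declare_conflict) we get O(open_valve).
Premise 12, O(vacate_premises -> not open_valve), contraposes to O(open_valve -> not vacate_premises); with O(open_valve) we get O(not vacate_premises).
Premise 9 is O(not vacate_premises -> not issue_refund); since O(not vacate_premises), deontic closure gives O(not issue_refund).
But premise 3, F(not issue_refund), means O(issue_refund).
We now have both O(not issue_refund) and O(issue_refund) — issue_refund is simultaneously obligatory and forbidden, violating the D-axiom.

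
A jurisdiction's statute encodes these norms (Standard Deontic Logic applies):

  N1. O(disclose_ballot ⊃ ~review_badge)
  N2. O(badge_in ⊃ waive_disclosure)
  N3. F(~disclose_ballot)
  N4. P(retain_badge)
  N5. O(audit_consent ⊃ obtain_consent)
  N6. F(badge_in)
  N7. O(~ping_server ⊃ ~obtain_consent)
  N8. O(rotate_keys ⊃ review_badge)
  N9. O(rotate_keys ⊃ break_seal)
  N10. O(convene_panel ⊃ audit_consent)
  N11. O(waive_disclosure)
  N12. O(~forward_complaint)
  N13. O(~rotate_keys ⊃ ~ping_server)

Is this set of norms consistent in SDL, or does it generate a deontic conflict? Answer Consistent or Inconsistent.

Consistent

Premise 2 is O(badge_in ⊃ waive_disclosure); even if O(waive_disclosure) held, inferring O(badge_in) would be affirming the consequent — invalid.
So O(badge_in) is not derivable, and the apparent clash with O(~badge_in) does not arise.
A world satisfying every obligation exists (e.g. audit_consent=false, badge_in=false, break_seal=false, convene_panel=false, disclose_ballot=true, forward_complaint=false, obtain_consent=false, ping_server=false, retain_badge=false, review_badge=false, rotate_keys=false, waive_disclosure=true); no atom is both obligatory and forbidden, so the set is consistent.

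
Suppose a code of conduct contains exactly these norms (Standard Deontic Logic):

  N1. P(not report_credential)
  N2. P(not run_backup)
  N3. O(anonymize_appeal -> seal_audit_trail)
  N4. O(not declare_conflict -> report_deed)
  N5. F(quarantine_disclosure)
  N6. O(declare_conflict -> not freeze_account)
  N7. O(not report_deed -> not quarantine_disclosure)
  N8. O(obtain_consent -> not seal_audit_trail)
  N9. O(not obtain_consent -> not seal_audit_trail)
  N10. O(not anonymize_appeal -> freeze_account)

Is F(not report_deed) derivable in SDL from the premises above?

Yes

Premises 9 and 8 cover both cases: O(not obtain_consent -> not seal_audit_trail) and O(obtain_consent -> not seal_audit_trail). Since not obtain_consent ∨ obtain_consent is a tautology, O(not seal_audit_trail) follows.
Premise 3 is O(anonymize_appeal -> seal_audit_trail); contrapositively O(not seal_audit_trail -> not anonymize_appeal). Since O(not seal_audit_trail) holds, K gives O(not anonymize_appeal).
From O(not anonymize_appeal) and premise 10, O(not anonymize_appeal -> freeze_account), we obtain O(freeze_account).
Premise 6, O(declare_conflict -> not freeze_account), contraposes to O(freeze_account -> not declare_conflict); with O(freeze_account) we get O(not declare_conflict).
Premise 4 is O(not declare_conflict -> report_deed); since O(not declare_conflict), deontic closure gives O(report_deed).
Premises 1, 2, 5, 7 do not contribute to this derivation.
So O(report_deed) holds, i.e. F(not report_deed). The claim follows.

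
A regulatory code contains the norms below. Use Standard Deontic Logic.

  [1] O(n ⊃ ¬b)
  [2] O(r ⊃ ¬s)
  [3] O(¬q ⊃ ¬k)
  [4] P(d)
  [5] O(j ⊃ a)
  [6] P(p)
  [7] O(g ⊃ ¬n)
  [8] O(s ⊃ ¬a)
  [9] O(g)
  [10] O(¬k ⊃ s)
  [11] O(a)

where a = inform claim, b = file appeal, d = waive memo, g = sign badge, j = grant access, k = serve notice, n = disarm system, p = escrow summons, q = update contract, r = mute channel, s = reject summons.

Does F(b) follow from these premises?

No

Premise 1 is O(n ⊃ ¬b), but O(n) is not derivable from the premises, so it does not yield O(¬b).
No other premise forces O(¬b). An ideal world satisfying every premise can still have b true, so F(b) is not derivable.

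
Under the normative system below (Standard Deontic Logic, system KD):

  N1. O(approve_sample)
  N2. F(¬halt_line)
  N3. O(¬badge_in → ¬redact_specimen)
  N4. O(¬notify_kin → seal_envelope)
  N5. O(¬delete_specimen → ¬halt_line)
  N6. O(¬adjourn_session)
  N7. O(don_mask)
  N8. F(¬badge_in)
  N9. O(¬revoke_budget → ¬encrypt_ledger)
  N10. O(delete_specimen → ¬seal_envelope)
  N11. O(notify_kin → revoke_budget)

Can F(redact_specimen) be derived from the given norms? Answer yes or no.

Premise 3 is O(¬badge_in → ¬redact_specimen), but O(¬badge_in) is not derivable from the premises, so it does not yield O(¬redact_specimen).
No other premise forces O(¬redact_specimen). An ideal world satisfying every premise can still have redact_specimen true, so F(redact_specimen) is not derivable.

No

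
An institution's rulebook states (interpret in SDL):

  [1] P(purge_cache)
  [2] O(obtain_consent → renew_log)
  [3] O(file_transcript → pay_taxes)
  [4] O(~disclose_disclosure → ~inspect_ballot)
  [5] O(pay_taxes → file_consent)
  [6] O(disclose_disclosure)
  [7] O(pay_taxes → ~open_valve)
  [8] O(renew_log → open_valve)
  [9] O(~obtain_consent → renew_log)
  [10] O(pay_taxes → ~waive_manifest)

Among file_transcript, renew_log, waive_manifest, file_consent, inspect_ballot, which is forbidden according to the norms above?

Premises 2 and 9 cover both cases: O(obtain_consent → renew_log) and O(~obtain_consent → renew_log). Since obtain_consent ∨ ~obtain_consent is a tautology, O(renew_log) follows.
With premise 8, O(renew_log → open_valve), the K-axiom yields O(open_valve).
The contrapositive of premise 7 (O(pay_taxes → ~open_valve)) is O(open_valve → ~pay_taxes), and O(open_valve) is already established, so O(~pay_taxes).
The contrapositive of premise 3 (O(file_transcript → pay_taxes)) is O(~pay_taxes → ~file_transcript), and O(~pay_taxes) is already established, so O(~file_transcript).
So O(~file_transcript) holds, i.e. file_transcript is forbidden. None of the other listed options is forbidden under the premises.

file_transcript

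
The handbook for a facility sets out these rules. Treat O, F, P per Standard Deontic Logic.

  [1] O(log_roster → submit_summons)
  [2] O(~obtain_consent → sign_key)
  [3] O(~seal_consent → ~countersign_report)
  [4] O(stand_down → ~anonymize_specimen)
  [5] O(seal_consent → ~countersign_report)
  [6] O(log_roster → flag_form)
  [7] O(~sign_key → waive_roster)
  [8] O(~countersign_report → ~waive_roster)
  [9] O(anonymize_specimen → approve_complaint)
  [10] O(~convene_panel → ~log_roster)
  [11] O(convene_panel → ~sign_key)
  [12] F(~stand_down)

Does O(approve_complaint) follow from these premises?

Premise 9 is O(anonymize_specimen → approve_complaint), but O(anonymize_specimen) is not derivable from the premises, so it does not yield O(approve_complaint).
No other premise forces O(approve_complaint). An ideal world satisfying every premise can still have approve_complaint false, so O(approve_complaint) is not derivable.

No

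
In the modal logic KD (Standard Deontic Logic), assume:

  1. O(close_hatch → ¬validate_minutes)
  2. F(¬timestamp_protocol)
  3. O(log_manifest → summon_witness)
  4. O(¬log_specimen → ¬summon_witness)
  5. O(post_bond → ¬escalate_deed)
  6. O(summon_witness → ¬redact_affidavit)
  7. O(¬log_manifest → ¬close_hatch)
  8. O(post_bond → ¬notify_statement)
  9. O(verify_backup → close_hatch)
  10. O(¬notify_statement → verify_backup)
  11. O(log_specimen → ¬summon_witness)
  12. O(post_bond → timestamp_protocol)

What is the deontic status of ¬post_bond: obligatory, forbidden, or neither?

By case analysis on log_specimen: premise 11 gives O(log_specimen → ¬summon_witness) and premise 4 gives O(¬log_specimen → ¬summon_witness), so O(¬summon_witness) either way.
The contrapositive of premise 3 (O(log_manifest → summon_witness)) is O(¬summon_witness → ¬log_manifest), and O(¬summon_witness) is already established, so O(¬log_manifest).
With premise 7, O(¬log_manifest → ¬close_hatch), the K-axiom yields O(¬close_hatch).
Premise 9 is O(verify_backup → close_hatch); contrapositively O(¬close_hatch → ¬verify_backup). Since O(¬close_hatch) holds, K gives O(¬verify_backup).
Premise 10, O(¬notify_statement → verify_backup), contraposes to O(¬verify_backup → notify_statement); with O(¬verify_backup) we get O(notify_statement).
The contrapositive of premise 8 (O(post_bond → ¬notify_statement)) is O(notify_statement → ¬post_bond), and O(notify_statement) is already established, so O(¬post_bond).
Premises 1, 2, 5, 6, 12 do not contribute to this derivation.
Hence ¬post_bond is obligatory.

Obligatory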